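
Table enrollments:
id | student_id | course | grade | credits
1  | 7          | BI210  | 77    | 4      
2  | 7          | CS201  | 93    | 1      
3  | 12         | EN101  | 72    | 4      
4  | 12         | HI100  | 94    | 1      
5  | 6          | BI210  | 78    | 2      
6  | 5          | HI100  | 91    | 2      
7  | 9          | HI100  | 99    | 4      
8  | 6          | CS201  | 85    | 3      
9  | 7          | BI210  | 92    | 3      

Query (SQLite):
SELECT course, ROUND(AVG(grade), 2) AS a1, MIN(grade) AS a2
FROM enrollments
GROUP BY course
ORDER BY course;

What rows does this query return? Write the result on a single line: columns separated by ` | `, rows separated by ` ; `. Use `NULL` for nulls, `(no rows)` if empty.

BI210 | 82.33 | 77 ; CS201 | 89 | 85 ; EN101 | 72 | 72 ; HI100 | 94.67 | 91

Group enrollments by course.
Per group compute: ROUND(AVG(grade), 2), MIN(grade).
  BI210: ids {1, 5, 9} → ROUND(AVG(grade), 2)=82.33, MIN(grade)=77
  CS201: ids {2, 8} → ROUND(AVG(grade), 2)=89, MIN(grade)=85
  EN101: ids {3} → ROUND(AVG(grade), 2)=72, MIN(grade)=72
  HI100: ids {4, 6, 7} → ROUND(AVG(grade), 2)=94.67, MIN(grade)=91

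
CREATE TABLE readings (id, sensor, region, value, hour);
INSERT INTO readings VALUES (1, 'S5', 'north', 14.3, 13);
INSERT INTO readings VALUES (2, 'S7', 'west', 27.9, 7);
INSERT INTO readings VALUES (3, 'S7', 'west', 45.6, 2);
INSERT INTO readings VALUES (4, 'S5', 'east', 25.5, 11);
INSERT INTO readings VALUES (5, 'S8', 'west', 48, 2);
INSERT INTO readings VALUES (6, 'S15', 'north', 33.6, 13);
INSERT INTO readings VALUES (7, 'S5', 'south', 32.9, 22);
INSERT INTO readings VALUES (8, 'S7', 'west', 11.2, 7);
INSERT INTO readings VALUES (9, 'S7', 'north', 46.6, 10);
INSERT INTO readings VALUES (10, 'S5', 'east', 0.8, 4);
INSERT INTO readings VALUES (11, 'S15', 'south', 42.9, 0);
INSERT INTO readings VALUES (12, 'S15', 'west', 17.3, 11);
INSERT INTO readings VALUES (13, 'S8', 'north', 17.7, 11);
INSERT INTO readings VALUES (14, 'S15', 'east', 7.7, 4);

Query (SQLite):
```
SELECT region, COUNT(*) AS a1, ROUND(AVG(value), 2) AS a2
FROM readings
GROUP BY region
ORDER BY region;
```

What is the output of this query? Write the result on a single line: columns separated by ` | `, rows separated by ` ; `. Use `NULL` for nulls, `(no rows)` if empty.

Group readings by region.
Per group compute: COUNT(*), ROUND(AVG(value), 2).
  east: ids {4, 10, 14} → COUNT(*)=3, ROUND(AVG(value), 2)=11.33
  north: ids {1, 6, 9, 13} → COUNT(*)=4, ROUND(AVG(value), 2)=28.05
  south: ids {7, 11} → COUNT(*)=2, ROUND(AVG(value), 2)=37.9
  west: ids {2, 3, 5, 8, 12} → COUNT(*)=5, ROUND(AVG(value), 2)=30

east | 3 | 11.33 ; north | 4 | 28.05 ; south | 2 | 37.9 ; west | 5 | 30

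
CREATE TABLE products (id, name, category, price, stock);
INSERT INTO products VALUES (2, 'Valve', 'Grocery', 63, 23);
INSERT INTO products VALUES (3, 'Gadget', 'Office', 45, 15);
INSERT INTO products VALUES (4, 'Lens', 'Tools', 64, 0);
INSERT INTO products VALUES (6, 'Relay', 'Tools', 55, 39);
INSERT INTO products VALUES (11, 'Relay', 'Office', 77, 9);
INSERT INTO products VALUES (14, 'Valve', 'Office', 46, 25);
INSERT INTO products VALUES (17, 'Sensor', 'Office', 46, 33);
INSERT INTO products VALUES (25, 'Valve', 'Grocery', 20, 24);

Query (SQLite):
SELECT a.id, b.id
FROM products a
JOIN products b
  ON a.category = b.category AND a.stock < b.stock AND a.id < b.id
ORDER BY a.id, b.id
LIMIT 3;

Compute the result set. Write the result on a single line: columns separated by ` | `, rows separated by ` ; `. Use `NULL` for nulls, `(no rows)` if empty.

2 | 25 ; 3 | 14 ; 3 | 17

Pairs (a,b) with same category, a.stock < b.stock, a.id < b.id.
category groups: Grocery:{2,25} Office:{3,11,14,17} Tools:{4,6}
Ordered by (a.id, b.id); first 3.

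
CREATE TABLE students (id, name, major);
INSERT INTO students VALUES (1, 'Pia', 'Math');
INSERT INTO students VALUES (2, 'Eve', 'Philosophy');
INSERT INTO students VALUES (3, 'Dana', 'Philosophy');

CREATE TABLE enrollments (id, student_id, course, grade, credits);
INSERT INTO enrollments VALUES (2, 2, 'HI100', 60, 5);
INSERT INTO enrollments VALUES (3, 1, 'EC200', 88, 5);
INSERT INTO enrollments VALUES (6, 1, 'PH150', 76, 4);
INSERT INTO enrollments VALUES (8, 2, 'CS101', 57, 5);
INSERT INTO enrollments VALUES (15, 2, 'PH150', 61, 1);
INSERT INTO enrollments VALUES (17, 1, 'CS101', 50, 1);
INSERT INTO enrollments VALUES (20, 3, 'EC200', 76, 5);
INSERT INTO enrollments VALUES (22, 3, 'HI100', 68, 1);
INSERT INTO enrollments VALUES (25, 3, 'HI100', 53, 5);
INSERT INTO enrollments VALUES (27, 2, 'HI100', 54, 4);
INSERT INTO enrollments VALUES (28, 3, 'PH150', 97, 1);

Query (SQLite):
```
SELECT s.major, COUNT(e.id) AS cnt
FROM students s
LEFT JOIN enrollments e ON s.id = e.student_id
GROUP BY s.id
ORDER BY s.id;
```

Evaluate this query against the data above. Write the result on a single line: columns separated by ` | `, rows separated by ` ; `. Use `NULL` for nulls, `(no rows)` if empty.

Math | 3 ; Philosophy | 4 ; Philosophy | 4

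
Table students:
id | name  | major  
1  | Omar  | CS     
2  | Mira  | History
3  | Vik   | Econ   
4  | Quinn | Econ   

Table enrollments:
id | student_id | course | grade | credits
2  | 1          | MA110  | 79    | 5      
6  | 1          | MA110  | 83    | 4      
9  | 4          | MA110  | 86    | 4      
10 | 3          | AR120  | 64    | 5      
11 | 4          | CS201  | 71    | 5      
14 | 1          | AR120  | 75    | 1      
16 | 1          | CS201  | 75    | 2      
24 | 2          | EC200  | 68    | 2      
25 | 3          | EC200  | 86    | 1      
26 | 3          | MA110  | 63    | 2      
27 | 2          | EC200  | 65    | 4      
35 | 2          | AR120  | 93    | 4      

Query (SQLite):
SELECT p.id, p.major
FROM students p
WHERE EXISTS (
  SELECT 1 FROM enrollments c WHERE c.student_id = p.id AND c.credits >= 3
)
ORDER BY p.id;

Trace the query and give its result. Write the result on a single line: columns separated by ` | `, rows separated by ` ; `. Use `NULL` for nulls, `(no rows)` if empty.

For each students row, check whether any enrollments with matching student_id has credits >= 3.
Keep rows where that is true.

1 | CS ; 2 | History ; 3 | Econ ; 4 | Econ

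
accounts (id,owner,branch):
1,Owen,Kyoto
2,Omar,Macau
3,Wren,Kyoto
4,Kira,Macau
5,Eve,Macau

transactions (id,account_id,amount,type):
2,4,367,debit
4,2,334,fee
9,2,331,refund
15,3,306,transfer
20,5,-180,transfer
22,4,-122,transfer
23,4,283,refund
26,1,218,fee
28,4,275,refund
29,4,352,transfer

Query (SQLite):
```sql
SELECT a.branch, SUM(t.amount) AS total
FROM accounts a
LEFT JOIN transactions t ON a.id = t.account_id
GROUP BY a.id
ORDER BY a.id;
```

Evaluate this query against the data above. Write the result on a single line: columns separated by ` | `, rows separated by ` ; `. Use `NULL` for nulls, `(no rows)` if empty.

Kyoto | 218 ; Macau | 665 ; Kyoto | 306 ; Macau | 1155 ; Macau | -180

LEFT JOIN keeps every accounts row; unmatched ones get NULL for transactions columns.
Group by accounts.id and compute SUM(t.amount). SUM over an all-NULL group is NULL.
  1: ids {26} → SUM(t.amount)=218
  2: ids {4, 9} → SUM(t.amount)=665
  3: ids {15} → SUM(t.amount)=306
  4: ids {2, 22, 23, 28, 29} → SUM(t.amount)=1155
  5: ids {20} → SUM(t.amount)=-180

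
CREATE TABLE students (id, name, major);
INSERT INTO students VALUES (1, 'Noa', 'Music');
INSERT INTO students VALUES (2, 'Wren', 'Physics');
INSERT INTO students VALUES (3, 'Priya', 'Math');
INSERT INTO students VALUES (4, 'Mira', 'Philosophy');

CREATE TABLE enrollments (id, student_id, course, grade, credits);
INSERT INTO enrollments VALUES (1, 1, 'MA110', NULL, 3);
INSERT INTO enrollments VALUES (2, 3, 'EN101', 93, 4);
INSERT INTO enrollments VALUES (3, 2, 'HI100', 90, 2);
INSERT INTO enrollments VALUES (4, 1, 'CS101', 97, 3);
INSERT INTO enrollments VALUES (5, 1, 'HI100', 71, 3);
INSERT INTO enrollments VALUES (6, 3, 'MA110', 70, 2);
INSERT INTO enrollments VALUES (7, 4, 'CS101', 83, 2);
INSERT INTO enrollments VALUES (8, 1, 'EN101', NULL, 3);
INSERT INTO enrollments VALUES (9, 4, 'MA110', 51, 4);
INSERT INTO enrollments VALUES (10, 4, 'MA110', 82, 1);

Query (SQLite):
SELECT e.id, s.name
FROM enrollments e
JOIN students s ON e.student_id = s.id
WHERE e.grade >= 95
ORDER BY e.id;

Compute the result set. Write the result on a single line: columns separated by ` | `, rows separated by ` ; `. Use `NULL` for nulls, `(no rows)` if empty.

Each enrollments row matches the students row where student_id = students.id.
Then keep rows with e.grade >= 95.

4 | Noa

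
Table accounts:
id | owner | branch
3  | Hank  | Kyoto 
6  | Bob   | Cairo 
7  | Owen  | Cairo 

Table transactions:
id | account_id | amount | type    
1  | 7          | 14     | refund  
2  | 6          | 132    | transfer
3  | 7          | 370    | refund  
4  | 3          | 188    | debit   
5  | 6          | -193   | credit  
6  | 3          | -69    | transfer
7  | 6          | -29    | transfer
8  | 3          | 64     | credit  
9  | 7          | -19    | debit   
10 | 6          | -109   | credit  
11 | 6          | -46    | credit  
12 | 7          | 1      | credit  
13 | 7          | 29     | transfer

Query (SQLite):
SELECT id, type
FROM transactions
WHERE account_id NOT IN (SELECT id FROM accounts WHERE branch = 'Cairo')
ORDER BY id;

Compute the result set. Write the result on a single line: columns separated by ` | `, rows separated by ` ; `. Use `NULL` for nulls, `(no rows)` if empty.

Inner query: accounts.id where branch = 'Cairo'.
Outer: keep transactions rows whose account_id is not in that set.
Inner query → {6, 7}

4 | debit ; 6 | transfer ; 8 | credit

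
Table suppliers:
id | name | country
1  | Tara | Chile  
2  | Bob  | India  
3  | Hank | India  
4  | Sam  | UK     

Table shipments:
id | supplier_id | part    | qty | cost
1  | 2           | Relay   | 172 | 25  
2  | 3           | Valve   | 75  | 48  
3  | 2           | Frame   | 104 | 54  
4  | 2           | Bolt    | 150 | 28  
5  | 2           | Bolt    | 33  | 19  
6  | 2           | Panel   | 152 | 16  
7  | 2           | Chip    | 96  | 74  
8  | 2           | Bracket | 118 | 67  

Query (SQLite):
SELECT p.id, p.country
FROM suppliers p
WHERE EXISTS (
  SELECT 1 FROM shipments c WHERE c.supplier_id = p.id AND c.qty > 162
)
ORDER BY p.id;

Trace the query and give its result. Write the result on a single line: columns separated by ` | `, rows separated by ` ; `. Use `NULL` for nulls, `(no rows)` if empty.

2 | India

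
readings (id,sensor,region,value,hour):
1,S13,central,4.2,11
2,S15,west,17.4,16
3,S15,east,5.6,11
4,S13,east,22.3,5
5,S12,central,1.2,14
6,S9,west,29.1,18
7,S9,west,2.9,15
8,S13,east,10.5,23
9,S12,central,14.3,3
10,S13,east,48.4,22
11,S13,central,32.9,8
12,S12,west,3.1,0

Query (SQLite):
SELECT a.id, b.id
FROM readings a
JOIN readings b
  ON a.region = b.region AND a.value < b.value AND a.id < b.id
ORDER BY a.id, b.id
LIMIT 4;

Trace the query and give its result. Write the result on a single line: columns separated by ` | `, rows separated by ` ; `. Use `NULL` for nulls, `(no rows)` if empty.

Pairs (a,b) with same region, a.value < b.value, a.id < b.id.
region groups: central:{1,5,9,11} east:{3,4,8,10} west:{2,6,7,12}
Ordered by (a.id, b.id); first 4.

1 | 9 ; 1 | 11 ; 2 | 6 ; 3 | 4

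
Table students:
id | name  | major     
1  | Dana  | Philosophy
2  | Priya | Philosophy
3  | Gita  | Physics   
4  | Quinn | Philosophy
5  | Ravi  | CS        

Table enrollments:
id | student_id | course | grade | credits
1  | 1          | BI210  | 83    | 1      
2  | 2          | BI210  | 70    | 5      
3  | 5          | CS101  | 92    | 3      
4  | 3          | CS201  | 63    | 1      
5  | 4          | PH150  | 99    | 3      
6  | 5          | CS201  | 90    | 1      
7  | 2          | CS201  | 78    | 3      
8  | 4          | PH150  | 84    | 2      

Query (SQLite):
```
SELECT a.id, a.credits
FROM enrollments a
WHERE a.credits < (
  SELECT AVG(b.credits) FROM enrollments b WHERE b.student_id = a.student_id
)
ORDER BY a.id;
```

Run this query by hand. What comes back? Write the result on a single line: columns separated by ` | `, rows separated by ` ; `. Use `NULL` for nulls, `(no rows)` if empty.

6 | 1 ; 7 | 3 ; 8 | 2

For each enrollments row a, compute AVG(credits) over rows sharing a.student_id.
Keep row a if a.credits < that per-group AVG.
  student_id=1: AVG(credits) = 1.0
  student_id=2: AVG(credits) = 4.0
  student_id=3: AVG(credits) = 1.0
  student_id=4: AVG(credits) = 2.5
  student_id=5: AVG(credits) = 2.0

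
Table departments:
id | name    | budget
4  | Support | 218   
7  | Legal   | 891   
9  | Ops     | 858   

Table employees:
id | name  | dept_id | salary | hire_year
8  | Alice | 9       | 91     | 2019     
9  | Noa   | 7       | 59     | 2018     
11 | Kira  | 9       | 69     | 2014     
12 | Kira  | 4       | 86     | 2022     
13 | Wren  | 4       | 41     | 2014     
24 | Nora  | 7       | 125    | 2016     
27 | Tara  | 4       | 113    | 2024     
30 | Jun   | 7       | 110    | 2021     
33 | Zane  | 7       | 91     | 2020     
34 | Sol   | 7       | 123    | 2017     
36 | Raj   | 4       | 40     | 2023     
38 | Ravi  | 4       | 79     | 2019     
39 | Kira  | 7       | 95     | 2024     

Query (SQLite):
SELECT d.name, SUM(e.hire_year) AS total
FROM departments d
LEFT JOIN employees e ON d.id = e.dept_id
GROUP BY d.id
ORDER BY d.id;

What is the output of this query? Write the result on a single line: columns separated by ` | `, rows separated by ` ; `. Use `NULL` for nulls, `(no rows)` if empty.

LEFT JOIN keeps every departments row; unmatched ones get NULL for employees columns.
Group by departments.id and compute SUM(e.hire_year). SUM over an all-NULL group is NULL.
  4: ids {12, 13, 27, 36, 38} → SUM(e.hire_year)=10102
  7: ids {9, 24, 30, 33, 34, 39} → SUM(e.hire_year)=12116
  9: ids {8, 11} → SUM(e.hire_year)=4033

Support | 10102 ; Legal | 12116 ; Ops | 4033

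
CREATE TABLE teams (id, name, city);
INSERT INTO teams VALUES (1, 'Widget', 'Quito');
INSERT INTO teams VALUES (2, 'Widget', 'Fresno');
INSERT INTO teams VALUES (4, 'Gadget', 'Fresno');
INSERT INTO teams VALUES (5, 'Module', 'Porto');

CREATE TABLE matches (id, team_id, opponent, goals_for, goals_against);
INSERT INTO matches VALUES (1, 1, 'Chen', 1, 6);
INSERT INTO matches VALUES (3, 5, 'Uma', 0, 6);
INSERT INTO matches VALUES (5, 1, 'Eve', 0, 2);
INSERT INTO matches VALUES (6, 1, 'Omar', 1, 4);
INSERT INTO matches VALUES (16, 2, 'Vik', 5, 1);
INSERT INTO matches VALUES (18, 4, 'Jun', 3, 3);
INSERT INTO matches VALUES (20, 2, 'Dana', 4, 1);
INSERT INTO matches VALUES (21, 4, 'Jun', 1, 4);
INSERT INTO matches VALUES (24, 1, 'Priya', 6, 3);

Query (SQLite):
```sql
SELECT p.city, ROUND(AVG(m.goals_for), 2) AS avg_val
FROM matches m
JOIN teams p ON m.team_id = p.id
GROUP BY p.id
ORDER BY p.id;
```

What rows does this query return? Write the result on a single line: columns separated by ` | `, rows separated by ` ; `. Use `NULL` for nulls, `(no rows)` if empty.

Join each matches row to its teams via team_id.
Group joined rows by teams.id; compute ROUND(AVG(m.goals_for), 2) per group.
  1: ids {1, 5, 6, 24} → ROUND(AVG(m.goals_for), 2)=2
  2: ids {16, 20} → ROUND(AVG(m.goals_for), 2)=4.5
  4: ids {18, 21} → ROUND(AVG(m.goals_for), 2)=2
  5: ids {3} → ROUND(AVG(m.goals_for), 2)=0

Quito | 2 ; Fresno | 4.5 ; Fresno | 2 ; Porto | 0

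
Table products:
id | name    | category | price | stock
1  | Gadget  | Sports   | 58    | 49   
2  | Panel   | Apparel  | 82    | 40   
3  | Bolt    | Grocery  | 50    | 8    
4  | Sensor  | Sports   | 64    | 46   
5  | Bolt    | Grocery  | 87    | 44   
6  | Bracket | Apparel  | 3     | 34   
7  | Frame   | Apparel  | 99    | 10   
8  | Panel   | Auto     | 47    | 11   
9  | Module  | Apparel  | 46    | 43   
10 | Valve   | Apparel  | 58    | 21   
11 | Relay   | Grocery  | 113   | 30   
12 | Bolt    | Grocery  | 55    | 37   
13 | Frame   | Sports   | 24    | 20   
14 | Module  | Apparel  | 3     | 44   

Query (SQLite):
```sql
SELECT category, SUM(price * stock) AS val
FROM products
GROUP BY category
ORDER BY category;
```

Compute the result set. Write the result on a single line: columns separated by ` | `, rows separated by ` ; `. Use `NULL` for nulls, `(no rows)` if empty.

For each row compute price * stock.
Group by category; take SUM of the expression per group.
  Apparel: ids {2, 6, 7, 9, 10, 14} → SUM(price * stock)=7700
  Auto: ids {8} → SUM(price * stock)=517
  Grocery: ids {3, 5, 11, 12} → SUM(price * stock)=9653
  Sports: ids {1, 4, 13} → SUM(price * stock)=6266

Apparel | 7700 ; Auto | 517 ; Grocery | 9653 ; Sports | 6266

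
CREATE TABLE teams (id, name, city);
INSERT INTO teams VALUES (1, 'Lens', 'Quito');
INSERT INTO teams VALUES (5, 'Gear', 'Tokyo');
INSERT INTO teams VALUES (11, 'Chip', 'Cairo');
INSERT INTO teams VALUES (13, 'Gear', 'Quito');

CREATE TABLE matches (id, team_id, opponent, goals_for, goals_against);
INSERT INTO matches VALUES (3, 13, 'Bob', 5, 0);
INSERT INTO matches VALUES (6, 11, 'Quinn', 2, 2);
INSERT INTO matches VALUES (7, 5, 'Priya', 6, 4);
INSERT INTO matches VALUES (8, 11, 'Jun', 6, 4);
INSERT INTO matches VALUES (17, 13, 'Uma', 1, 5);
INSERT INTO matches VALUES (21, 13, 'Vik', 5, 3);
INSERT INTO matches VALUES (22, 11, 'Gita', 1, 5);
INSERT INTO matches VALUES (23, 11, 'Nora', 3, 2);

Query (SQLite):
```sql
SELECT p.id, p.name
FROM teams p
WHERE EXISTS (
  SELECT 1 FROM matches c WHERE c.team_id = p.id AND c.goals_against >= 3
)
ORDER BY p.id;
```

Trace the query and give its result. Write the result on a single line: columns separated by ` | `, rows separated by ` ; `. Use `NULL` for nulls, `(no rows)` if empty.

5 | Gear ; 11 | Chip ; 13 | Gear

For each teams row, check whether any matches with matching team_id has goals_against >= 3.
Keep rows where that is true.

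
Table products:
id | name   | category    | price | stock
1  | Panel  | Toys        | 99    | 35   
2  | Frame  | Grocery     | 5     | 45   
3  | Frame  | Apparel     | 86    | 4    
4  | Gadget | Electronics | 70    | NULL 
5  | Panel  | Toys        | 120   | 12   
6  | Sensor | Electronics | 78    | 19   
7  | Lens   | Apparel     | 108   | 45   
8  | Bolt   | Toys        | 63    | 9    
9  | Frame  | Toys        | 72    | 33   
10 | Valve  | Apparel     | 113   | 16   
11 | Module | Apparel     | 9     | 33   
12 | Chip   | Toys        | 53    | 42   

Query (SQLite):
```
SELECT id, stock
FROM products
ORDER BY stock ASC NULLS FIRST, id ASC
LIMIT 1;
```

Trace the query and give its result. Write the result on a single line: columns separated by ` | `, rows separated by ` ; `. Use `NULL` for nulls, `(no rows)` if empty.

4 | NULL

Sort by stock asc, tiebreak id asc: (NULL, id=4), (4, id=3), (9, id=8), (12, id=5) …. Take first 1.
NULLS FIRST: NULL stock rows go before all non-NULL rows (among themselves ordered by id asc).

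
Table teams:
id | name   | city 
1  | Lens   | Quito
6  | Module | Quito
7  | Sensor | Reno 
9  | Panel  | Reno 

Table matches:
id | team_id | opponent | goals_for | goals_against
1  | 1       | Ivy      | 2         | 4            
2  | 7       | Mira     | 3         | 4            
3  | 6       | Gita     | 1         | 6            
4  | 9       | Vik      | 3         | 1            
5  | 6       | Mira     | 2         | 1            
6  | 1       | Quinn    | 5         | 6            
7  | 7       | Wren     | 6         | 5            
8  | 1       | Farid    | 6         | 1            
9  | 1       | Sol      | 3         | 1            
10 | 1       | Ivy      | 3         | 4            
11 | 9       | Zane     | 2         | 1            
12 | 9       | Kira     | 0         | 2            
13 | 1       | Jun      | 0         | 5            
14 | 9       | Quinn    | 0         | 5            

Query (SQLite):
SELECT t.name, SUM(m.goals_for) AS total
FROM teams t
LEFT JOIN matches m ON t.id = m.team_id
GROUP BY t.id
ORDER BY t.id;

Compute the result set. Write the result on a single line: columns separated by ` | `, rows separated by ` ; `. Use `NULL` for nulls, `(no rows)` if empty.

LEFT JOIN keeps every teams row; unmatched ones get NULL for matches columns.
Group by teams.id and compute SUM(m.goals_for). SUM over an all-NULL group is NULL.
  1: ids {1, 6, 8, 9, 10, 13} → SUM(m.goals_for)=19
  6: ids {3, 5} → SUM(m.goals_for)=3
  7: ids {2, 7} → SUM(m.goals_for)=9
  9: ids {4, 11, 12, 14} → SUM(m.goals_for)=5

Lens | 19 ; Module | 3 ; Sensor | 9 ; Panel | 5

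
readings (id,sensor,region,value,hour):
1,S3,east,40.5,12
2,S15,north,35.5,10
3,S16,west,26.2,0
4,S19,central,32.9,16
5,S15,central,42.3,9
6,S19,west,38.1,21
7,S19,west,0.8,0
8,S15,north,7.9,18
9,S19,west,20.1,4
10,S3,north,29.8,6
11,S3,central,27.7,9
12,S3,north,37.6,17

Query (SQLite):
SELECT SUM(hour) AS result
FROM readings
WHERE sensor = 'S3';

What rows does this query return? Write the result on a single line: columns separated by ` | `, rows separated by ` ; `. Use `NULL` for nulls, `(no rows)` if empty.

Rows where sensor='S3' → hour values: [12, 6, 9, 17].
SUM of non-NULL values = 44.

44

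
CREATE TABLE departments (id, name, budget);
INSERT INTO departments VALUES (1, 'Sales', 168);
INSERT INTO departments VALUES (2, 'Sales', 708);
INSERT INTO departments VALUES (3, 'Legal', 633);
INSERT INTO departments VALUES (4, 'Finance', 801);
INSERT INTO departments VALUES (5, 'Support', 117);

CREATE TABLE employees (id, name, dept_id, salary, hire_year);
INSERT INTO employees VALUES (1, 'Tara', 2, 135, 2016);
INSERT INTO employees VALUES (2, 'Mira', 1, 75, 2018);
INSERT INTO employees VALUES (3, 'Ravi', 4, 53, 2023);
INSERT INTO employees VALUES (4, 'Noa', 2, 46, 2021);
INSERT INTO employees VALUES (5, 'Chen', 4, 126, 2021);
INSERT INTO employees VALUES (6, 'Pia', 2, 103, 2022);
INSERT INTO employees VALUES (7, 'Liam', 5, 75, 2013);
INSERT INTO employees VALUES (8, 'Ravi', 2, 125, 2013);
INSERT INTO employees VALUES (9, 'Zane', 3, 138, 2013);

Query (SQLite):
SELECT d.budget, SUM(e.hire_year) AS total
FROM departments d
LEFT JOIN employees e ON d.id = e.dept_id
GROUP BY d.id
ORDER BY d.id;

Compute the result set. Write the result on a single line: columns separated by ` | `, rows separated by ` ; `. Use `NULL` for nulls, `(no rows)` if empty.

168 | 2018 ; 708 | 8072 ; 633 | 2013 ; 801 | 4044 ; 117 | 2013

LEFT JOIN keeps every departments row; unmatched ones get NULL for employees columns.
Group by departments.id and compute SUM(e.hire_year). SUM over an all-NULL group is NULL.
  1: ids {2} → SUM(e.hire_year)=2018
  2: ids {1, 4, 6, 8} → SUM(e.hire_year)=8072
  3: ids {9} → SUM(e.hire_year)=2013
  4: ids {3, 5} → SUM(e.hire_year)=4044
  5: ids {7} → SUM(e.hire_year)=2013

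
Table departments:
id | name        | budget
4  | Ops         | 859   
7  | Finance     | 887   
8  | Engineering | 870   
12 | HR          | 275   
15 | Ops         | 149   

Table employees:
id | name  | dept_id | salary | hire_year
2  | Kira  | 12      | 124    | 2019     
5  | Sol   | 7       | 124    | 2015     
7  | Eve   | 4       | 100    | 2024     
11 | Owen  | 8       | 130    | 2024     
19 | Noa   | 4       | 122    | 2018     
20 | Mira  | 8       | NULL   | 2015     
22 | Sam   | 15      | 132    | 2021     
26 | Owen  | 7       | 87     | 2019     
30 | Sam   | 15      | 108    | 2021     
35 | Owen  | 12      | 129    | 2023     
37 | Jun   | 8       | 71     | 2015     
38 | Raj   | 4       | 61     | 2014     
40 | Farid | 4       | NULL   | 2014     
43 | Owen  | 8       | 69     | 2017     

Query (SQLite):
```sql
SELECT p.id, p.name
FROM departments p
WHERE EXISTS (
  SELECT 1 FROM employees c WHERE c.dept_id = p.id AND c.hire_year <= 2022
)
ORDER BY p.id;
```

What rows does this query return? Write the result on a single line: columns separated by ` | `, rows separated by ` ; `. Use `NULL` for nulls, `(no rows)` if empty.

For each departments row, check whether any employees with matching dept_id has hire_year <= 2022.
Keep rows where that is true.

4 | Ops ; 7 | Finance ; 8 | Engineering ; 12 | HR ; 15 | Ops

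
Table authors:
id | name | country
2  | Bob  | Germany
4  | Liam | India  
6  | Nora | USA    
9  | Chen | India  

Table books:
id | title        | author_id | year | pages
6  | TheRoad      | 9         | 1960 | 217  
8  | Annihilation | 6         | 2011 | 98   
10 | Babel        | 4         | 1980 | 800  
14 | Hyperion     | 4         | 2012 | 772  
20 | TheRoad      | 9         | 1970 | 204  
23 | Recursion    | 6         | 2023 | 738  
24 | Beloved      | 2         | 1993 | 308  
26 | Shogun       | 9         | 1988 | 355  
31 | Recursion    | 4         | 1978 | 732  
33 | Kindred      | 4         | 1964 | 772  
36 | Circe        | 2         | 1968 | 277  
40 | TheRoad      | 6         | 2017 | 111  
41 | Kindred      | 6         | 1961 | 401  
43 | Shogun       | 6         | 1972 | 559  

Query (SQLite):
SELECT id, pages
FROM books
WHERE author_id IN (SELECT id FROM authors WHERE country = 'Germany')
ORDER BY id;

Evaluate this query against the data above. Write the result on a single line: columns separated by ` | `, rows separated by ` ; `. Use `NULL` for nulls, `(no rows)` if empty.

24 | 308 ; 36 | 277

Inner query: authors.id where country = 'Germany'.
Outer: keep books rows whose author_id is in that set.
Inner query → {2}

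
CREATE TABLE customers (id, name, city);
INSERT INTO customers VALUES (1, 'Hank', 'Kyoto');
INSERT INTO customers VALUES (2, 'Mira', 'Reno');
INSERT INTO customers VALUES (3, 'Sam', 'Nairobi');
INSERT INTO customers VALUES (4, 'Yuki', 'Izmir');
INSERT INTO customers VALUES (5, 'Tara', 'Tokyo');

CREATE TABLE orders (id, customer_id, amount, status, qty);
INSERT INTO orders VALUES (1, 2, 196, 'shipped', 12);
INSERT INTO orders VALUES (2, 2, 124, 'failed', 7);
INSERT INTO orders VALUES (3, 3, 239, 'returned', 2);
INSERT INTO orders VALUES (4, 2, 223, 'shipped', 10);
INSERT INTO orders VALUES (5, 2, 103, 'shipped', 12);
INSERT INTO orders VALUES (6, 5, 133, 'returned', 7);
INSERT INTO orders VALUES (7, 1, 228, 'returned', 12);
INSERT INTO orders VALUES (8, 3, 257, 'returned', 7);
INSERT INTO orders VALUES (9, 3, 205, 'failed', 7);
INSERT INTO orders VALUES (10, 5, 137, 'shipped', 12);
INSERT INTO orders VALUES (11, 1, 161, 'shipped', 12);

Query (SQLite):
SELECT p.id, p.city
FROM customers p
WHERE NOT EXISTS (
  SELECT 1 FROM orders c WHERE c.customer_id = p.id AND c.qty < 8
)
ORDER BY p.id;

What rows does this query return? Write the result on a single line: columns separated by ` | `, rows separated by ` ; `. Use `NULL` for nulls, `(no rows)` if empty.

For each customers row, check whether any orders with matching customer_id has qty < 8.
Keep rows where that is false.

1 | Kyoto ; 4 | Izmir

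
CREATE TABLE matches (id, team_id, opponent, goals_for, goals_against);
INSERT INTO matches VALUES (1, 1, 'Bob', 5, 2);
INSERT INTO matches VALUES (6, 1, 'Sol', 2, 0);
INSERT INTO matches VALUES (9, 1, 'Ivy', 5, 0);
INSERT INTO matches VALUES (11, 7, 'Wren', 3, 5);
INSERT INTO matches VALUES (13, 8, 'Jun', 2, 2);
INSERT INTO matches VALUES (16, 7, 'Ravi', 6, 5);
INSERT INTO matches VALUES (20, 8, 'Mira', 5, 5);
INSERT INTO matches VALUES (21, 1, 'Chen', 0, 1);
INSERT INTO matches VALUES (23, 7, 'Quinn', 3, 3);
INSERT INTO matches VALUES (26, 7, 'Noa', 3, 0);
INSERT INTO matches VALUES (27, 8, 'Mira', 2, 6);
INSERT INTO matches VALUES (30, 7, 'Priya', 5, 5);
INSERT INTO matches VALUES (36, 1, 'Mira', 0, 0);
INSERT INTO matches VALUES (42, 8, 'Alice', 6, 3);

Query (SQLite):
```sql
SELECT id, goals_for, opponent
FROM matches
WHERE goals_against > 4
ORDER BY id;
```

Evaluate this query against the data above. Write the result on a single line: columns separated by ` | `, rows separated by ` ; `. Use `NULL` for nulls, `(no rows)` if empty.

11 | 3 | Wren ; 16 | 6 | Ravi ; 20 | 5 | Mira ; 27 | 2 | Mira ; 30 | 5 | Priya

goals_against > 4: ids {11, 16, 20, 27, 30}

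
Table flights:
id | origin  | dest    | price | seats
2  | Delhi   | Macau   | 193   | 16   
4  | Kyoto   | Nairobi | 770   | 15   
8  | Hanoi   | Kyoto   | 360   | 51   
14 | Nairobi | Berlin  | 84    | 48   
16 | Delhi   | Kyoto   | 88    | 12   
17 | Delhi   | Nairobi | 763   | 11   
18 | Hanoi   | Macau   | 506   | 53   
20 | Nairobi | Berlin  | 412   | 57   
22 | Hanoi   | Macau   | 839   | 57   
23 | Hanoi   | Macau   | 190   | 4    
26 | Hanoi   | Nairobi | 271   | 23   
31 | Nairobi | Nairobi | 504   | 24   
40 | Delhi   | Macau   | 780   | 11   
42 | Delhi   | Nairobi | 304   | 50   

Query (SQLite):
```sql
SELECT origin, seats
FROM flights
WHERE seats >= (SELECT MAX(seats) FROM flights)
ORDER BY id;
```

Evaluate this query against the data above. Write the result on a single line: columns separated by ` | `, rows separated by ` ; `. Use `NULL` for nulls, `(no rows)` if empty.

Nairobi | 57 ; Hanoi | 57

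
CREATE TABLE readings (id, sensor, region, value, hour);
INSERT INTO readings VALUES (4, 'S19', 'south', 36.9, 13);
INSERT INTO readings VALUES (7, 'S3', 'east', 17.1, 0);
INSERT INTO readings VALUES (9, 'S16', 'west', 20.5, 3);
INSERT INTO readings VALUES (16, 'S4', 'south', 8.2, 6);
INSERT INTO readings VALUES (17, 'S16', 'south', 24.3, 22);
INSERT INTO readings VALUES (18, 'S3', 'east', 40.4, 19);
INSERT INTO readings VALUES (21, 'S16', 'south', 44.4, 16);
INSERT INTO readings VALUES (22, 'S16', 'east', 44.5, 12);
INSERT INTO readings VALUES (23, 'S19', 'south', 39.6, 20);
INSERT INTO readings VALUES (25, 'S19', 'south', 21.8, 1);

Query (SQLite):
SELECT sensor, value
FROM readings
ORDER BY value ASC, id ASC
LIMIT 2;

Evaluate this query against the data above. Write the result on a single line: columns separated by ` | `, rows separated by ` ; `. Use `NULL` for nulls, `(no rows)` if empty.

S4 | 8.2 ; S3 | 17.1

Sort by value asc, tiebreak id asc: (8.2, id=16), (17.1, id=7), (20.5, id=9), (21.8, id=25), (24.3, id=17) …. Take first 2.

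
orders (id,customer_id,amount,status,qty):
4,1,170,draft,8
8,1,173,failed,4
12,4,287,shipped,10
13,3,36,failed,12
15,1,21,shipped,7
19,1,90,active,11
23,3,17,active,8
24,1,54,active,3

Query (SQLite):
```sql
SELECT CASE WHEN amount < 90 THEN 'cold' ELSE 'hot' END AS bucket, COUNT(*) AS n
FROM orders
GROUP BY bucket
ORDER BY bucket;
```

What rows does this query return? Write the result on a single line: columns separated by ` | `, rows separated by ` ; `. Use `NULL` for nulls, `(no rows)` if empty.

Bucket rows by amount < 90 → 'cold' else 'hot'; count each bucket.

cold | 4 ; hot | 4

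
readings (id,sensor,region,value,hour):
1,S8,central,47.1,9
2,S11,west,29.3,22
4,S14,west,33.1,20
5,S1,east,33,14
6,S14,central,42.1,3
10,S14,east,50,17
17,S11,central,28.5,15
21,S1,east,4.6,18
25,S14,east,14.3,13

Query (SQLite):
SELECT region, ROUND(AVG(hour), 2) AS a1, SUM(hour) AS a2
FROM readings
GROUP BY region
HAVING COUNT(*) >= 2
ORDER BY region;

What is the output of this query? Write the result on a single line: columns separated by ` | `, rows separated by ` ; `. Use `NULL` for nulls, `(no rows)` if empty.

Group readings by region.
Per group compute: ROUND(AVG(hour), 2), SUM(hour).
HAVING: drop groups with fewer than 2 rows.
  central: ids {1, 6, 17} → ROUND(AVG(hour), 2)=9, SUM(hour)=27
  east: ids {5, 10, 21, 25} → ROUND(AVG(hour), 2)=15.5, SUM(hour)=62
  west: ids {2, 4} → ROUND(AVG(hour), 2)=21, SUM(hour)=42

central | 9 | 27 ; east | 15.5 | 62 ; west | 21 | 42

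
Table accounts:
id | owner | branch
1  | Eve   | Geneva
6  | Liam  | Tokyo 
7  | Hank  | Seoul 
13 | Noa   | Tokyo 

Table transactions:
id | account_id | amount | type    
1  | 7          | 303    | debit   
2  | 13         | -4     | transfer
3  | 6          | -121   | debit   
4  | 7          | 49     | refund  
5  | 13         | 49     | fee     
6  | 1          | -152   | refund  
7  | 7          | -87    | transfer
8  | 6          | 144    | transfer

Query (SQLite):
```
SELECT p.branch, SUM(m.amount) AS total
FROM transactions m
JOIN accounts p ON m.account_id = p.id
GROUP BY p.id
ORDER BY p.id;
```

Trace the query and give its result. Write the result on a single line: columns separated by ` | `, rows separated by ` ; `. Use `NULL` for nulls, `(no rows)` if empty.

Join each transactions row to its accounts via account_id.
Group joined rows by accounts.id; compute SUM(m.amount) per group.
  1: ids {6} → SUM(m.amount)=-152
  6: ids {3, 8} → SUM(m.amount)=23
  7: ids {1, 4, 7} → SUM(m.amount)=265
  13: ids {2, 5} → SUM(m.amount)=45

Geneva | -152 ; Tokyo | 23 ; Seoul | 265 ; Tokyo | 45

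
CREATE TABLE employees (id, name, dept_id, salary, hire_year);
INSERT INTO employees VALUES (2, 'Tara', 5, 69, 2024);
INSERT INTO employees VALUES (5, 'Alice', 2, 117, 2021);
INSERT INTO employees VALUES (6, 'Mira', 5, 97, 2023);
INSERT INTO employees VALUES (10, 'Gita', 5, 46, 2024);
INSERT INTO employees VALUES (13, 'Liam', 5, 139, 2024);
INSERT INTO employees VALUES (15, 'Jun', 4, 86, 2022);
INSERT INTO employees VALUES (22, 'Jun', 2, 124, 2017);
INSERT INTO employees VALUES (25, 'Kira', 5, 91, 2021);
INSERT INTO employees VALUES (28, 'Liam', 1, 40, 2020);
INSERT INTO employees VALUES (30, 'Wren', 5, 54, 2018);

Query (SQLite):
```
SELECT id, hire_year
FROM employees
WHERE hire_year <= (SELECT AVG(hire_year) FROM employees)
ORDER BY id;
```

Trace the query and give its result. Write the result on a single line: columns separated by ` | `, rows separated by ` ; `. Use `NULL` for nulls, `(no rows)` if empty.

Scalar subquery: AVG(hire_year) over all employees rows = 2021.4.
Keep rows where hire_year <= that value.

5 | 2021 ; 22 | 2017 ; 25 | 2021 ; 28 | 2020 ; 30 | 2018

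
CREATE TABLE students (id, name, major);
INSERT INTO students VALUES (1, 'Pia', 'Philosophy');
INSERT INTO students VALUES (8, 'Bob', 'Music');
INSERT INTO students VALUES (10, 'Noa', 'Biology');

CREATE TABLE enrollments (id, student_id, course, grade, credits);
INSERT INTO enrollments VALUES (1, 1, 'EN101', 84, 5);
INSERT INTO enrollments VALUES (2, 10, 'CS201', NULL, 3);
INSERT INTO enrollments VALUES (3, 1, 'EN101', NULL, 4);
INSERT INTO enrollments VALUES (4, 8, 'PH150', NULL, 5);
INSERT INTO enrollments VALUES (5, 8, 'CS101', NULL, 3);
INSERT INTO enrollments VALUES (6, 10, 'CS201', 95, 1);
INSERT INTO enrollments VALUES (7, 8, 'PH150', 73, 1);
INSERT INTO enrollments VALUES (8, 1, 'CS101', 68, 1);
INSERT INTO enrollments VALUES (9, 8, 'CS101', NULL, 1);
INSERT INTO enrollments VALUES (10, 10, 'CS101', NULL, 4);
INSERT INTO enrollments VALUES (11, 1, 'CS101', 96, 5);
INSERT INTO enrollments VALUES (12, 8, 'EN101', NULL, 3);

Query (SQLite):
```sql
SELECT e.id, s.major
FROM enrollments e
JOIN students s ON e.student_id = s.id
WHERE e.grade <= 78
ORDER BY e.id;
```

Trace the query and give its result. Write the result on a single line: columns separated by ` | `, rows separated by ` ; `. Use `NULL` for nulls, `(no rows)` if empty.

7 | Music ; 8 | Philosophy

Each enrollments row matches the students row where student_id = students.id.
Then keep rows with e.grade <= 78.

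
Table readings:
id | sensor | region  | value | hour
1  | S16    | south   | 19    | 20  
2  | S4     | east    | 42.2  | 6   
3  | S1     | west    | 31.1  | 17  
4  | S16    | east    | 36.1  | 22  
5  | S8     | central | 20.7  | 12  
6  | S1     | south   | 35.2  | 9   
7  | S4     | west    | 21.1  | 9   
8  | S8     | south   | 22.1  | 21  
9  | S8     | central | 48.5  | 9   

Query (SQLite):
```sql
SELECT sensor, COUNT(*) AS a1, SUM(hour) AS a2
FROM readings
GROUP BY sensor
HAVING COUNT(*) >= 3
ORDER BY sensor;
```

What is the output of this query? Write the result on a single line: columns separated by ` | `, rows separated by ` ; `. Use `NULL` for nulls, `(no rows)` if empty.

Group readings by sensor.
Per group compute: COUNT(*), SUM(hour).
HAVING: drop groups with fewer than 3 rows.
  S1: ids {3, 6} → COUNT(*)=2, SUM(hour)=26
  S16: ids {1, 4} → COUNT(*)=2, SUM(hour)=42
  S4: ids {2, 7} → COUNT(*)=2, SUM(hour)=15
  S8: ids {5, 8, 9} → COUNT(*)=3, SUM(hour)=42

S8 | 3 | 42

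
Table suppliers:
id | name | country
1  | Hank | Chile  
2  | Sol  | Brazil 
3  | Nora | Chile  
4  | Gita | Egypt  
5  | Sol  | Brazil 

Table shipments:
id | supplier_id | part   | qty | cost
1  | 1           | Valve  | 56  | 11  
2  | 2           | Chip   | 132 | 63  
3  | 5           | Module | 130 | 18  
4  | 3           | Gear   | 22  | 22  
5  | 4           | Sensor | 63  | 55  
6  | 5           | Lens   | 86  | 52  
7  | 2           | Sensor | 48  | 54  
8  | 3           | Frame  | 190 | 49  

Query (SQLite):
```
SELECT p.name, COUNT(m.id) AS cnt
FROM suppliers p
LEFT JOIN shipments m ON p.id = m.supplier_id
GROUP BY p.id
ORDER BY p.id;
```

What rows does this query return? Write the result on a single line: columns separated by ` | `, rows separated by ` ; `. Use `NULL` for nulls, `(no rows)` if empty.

Hank | 1 ; Sol | 2 ; Nora | 2 ; Gita | 1 ; Sol | 2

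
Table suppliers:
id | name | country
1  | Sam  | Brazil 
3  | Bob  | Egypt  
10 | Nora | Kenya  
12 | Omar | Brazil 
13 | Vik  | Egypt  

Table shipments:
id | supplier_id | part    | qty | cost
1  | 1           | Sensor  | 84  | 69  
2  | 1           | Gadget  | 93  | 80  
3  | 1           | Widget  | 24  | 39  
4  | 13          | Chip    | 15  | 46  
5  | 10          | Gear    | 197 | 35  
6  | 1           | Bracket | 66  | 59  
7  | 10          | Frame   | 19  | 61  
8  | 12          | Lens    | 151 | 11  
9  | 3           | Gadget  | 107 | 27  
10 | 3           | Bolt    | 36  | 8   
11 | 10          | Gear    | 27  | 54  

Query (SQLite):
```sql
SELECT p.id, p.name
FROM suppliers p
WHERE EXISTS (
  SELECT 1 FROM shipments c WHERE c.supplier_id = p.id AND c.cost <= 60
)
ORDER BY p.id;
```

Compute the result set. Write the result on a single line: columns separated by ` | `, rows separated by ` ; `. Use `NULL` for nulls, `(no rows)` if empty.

For each suppliers row, check whether any shipments with matching supplier_id has cost <= 60.
Keep rows where that is true.

1 | Sam ; 3 | Bob ; 10 | Nora ; 12 | Omar ; 13 | Vik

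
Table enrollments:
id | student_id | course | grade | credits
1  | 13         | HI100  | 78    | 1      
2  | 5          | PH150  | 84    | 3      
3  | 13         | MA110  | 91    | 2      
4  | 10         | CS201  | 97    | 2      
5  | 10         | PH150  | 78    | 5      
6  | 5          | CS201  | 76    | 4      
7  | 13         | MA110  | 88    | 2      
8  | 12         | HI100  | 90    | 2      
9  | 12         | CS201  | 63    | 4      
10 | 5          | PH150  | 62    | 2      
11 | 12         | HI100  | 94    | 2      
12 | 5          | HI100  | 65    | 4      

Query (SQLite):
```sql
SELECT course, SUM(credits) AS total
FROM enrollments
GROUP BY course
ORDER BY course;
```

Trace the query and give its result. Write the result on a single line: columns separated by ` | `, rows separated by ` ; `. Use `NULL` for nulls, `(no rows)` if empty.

Partition enrollments by course; compute SUM(credits) within each group.
  CS201: ids {4, 6, 9} → SUM(credits)=10
  HI100: ids {1, 8, 11, 12} → SUM(credits)=9
  MA110: ids {3, 7} → SUM(credits)=4
  PH150: ids {2, 5, 10} → SUM(credits)=10

CS201 | 10 ; HI100 | 9 ; MA110 | 4 ; PH150 | 10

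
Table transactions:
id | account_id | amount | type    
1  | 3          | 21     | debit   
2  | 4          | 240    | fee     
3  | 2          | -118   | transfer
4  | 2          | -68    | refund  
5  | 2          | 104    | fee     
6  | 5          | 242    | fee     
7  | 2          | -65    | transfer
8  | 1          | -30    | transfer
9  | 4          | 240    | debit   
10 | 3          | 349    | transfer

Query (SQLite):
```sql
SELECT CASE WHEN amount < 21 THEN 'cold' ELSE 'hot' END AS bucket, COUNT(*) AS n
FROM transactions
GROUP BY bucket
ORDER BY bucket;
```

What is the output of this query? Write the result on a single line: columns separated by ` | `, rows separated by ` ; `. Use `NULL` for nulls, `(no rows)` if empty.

cold | 4 ; hot | 6

Bucket rows by amount < 21 → 'cold' else 'hot'; count each bucket.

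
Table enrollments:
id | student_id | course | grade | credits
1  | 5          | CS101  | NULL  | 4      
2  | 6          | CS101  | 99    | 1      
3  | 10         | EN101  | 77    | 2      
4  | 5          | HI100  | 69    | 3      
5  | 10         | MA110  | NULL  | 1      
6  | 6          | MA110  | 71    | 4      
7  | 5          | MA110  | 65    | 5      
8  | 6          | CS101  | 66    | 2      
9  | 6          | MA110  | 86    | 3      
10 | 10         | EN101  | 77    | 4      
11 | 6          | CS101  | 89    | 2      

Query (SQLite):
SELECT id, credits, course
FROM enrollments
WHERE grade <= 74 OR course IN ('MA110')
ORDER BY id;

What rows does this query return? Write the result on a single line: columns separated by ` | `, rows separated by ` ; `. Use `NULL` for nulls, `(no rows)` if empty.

grade <= 74: ids {4, 6, 7, 8}
course IN ('MA110'): ids {5, 6, 7, 9}
Combine with OR.

4 | 3 | HI100 ; 5 | 1 | MA110 ; 6 | 4 | MA110 ; 7 | 5 | MA110 ; 8 | 2 | CS101 ; 9 | 3 | MA110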